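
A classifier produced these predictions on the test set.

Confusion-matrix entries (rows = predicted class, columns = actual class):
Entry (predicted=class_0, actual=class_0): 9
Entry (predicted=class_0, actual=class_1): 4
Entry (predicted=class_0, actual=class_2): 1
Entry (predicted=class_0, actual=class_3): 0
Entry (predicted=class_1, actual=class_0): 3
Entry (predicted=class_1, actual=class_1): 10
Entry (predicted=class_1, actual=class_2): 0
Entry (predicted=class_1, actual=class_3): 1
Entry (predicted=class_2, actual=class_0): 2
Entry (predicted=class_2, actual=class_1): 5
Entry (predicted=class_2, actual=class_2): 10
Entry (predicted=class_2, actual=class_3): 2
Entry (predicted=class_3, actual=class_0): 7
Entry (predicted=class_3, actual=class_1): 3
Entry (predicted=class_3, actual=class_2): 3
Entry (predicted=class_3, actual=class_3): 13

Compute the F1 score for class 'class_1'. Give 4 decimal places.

0.5556

Treat 'class_1' as positive and all other classes as negative.
F1 score = 2·TP/(2·TP+FP+FN).
class_1: TP=10, FP=3+0+1=4, FN=4+5+3=12 → 20/36 = 0.55556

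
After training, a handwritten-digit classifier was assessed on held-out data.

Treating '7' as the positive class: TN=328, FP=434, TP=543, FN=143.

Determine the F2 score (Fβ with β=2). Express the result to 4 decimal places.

Fβ = (1+β²)·TP / ((1+β²)·TP + β²·FN + FP), with β²=4
= 5·543 / (5·543 + 4·143 + 434) = 0.7296

0.7296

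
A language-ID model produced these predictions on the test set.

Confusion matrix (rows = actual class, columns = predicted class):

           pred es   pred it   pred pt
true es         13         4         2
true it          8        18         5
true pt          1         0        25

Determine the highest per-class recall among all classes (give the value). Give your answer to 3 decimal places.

Per-class recall (TP/(TP+FN)):
  es: TP=13, FN=4+2=6 → 13/19 = 0.6842
  it: TP=18, FN=8+5=13 → 18/31 = 0.5806
  pt: TP=25, FN=1+0=1 → 25/26 = 0.9615
Highest is class 'pt' with recall = 0.962.

0.962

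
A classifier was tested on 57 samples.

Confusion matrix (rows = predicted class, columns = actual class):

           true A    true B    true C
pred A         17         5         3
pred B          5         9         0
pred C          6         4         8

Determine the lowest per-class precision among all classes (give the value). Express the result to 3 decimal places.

0.444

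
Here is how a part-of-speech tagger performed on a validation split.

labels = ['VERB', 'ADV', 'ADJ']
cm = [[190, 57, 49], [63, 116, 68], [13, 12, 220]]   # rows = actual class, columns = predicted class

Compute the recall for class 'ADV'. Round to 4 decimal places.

Take TP from the diagonal, FP from the rest of the 'ADV' prediction marginal, FN from the rest of the 'ADV' actual marginal.
recall = TP/(TP+FN).
ADV: TP=116, FN=63+68=131 → 116/247 = 0.46964

0.4696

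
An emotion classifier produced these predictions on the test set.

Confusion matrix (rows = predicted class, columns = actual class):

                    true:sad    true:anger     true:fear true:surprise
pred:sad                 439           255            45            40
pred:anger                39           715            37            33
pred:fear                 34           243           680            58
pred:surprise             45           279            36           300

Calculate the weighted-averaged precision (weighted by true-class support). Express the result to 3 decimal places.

Per-class precision (TP/(TP+FP)):
  sad: TP=439, FP=255+45+40=340 → 439/779 = 0.5635
  anger: TP=715, FP=39+37+33=109 → 715/824 = 0.8677
  fear: TP=680, FP=34+243+58=335 → 680/1015 = 0.6700
  surprise: TP=300, FP=45+279+36=360 → 300/660 = 0.4545
Weighted-precision = Σ (supportᵢ/N)·precisionᵢ with N=3278: (557/3278)·0.5635 + (1492/3278)·0.8677 + (798/3278)·0.6700 + (431/3278)·0.4545 = 0.714

0.714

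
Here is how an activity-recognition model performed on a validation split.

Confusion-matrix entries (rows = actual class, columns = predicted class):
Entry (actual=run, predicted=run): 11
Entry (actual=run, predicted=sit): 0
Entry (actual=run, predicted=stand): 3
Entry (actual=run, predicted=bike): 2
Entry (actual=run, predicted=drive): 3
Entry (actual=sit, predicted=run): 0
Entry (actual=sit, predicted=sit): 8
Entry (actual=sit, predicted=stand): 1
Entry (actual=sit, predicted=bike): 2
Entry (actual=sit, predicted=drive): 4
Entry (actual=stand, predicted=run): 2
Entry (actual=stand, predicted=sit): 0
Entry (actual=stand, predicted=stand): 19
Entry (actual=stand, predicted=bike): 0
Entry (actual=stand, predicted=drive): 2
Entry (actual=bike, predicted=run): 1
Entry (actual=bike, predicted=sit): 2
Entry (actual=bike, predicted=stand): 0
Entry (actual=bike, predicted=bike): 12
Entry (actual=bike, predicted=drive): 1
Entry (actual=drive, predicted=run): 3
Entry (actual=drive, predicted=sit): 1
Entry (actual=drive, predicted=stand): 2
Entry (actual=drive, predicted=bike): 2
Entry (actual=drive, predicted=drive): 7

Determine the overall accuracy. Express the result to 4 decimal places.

0.6477

Accuracy = trace / total = (11+8+19+12+7=57) / 88 = 57/88 = 0.6477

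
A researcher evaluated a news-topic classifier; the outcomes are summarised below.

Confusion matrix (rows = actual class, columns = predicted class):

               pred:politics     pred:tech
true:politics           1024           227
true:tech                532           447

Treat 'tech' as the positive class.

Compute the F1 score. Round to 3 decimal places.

0.541

Precision = TP/(TP+FP) = 447/674 = 0.6632
Recall = TP/(TP+FN) = 447/979 = 0.4566
F1 = 2·TP/(2·TP+FP+FN) = 894/1653 = 0.541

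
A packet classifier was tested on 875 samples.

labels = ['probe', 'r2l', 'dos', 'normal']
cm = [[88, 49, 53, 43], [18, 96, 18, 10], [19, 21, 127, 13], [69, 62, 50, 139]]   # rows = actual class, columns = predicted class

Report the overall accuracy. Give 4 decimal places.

Accuracy = trace / total = (88+96+127+139=450) / 875 = 450/875 = 0.5143

0.5143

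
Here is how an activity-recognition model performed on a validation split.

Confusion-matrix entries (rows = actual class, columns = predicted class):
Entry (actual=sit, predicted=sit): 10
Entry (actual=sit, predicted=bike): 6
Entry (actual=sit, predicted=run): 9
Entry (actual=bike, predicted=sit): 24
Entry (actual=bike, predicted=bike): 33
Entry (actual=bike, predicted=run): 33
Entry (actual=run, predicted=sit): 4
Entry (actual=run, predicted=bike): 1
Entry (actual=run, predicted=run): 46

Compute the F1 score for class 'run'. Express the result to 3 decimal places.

One-vs-rest for 'run': TP = diagonal; FP = other classes predicted 'run'; FN = 'run' predicted as other.
F1 score = 2·TP/(2·TP+FP+FN).
run: TP=46, FP=9+33=42, FN=4+1=5 → 92/139 = 0.6619

0.662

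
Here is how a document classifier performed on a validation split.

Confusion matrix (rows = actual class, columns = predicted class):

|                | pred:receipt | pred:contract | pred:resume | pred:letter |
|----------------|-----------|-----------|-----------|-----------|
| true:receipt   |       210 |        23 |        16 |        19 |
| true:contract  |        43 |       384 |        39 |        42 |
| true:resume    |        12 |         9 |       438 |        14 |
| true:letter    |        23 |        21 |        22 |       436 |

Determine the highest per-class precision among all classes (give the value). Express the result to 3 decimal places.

0.879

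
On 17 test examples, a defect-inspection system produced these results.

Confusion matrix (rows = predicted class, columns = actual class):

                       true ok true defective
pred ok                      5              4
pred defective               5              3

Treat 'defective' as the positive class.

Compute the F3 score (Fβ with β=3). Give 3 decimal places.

0.423

Fβ = (1+β²)·TP / ((1+β²)·TP + β²·FN + FP), with β²=9
= 10·3 / (10·3 + 9·4 + 5) = 0.423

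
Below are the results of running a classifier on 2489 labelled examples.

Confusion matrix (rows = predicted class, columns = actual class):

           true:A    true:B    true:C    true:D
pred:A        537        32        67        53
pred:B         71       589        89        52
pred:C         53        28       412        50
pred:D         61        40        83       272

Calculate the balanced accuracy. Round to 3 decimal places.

0.717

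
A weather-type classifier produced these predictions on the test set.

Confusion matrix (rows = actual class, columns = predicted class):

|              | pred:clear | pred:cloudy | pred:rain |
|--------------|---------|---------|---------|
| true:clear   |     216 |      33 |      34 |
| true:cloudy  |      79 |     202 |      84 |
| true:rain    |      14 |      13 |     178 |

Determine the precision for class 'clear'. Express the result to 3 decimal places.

0.699

Take TP from the diagonal, FP from the rest of the 'clear' prediction marginal, FN from the rest of the 'clear' actual marginal.
precision = TP/(TP+FP).
clear: TP=216, FP=79+14=93 → 216/309 = 0.6990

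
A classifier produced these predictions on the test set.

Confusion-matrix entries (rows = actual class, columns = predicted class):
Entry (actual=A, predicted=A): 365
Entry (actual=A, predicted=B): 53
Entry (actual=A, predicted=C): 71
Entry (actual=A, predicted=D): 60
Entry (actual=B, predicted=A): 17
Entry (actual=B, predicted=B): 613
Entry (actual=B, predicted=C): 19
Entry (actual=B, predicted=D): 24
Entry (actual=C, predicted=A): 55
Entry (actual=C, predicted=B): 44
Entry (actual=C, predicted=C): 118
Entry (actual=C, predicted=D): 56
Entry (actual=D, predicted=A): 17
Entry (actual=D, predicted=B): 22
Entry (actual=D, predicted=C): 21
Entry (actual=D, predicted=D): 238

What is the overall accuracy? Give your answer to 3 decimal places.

Accuracy = trace / total = (365+613+118+238=1334) / 1793 = 1334/1793 = 0.744

0.744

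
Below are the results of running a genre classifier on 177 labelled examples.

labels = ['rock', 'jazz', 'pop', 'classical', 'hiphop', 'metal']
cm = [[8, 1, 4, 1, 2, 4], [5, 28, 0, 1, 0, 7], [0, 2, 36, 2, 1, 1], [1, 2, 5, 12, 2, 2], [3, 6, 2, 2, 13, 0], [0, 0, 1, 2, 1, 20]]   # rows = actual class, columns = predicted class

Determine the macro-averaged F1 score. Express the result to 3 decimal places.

Per-class F1 score (2·TP/(2·TP+FP+FN)):
  rock: TP=8, FP=5+0+1+3+0=9, FN=1+4+1+2+4=12 → 16/37 = 0.4324
  jazz: TP=28, FP=1+2+2+6+0=11, FN=5+0+1+0+7=13 → 56/80 = 0.7000
  pop: TP=36, FP=4+0+5+2+1=12, FN=0+2+2+1+1=6 → 72/90 = 0.8000
  classical: TP=12, FP=1+1+2+2+2=8, FN=1+2+5+2+2=12 → 24/44 = 0.5455
  hiphop: TP=13, FP=2+0+1+2+1=6, FN=3+6+2+2+0=13 → 26/45 = 0.5778
  metal: TP=20, FP=4+7+1+2+0=14, FN=0+0+1+2+1=4 → 40/58 = 0.6897
Macro-F1 score = mean = (0.4324 + 0.7000 + 0.8000 + 0.5455 + 0.5778 + 0.6897) / 6 = 0.624

0.624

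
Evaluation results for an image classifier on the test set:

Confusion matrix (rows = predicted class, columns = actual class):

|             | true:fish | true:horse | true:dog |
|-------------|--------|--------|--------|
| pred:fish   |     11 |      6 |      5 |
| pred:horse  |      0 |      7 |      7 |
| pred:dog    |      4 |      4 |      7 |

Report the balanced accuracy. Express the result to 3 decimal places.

0.505

Balanced accuracy = mean of per-class recall.
  fish: recall = 11/15 = 0.7333
  horse: recall = 7/17 = 0.4118
  dog: recall = 7/19 = 0.3684
Mean = (0.7333 + 0.4118 + 0.3684) / 3 = 0.505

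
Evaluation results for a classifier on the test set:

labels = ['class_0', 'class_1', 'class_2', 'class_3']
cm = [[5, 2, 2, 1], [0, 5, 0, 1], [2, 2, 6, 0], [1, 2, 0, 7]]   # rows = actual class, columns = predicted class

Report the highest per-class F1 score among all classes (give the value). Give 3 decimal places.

Per-class F1 score (2·TP/(2·TP+FP+FN)):
  class_0: TP=5, FP=0+2+1=3, FN=2+2+1=5 → 10/18 = 0.5556
  class_1: TP=5, FP=2+2+2=6, FN=0+0+1=1 → 10/17 = 0.5882
  class_2: TP=6, FP=2+0+0=2, FN=2+2+0=4 → 12/18 = 0.6667
  class_3: TP=7, FP=1+1+0=2, FN=1+2+0=3 → 14/19 = 0.7368
Highest is class 'class_3' with F1 score = 0.737.

0.737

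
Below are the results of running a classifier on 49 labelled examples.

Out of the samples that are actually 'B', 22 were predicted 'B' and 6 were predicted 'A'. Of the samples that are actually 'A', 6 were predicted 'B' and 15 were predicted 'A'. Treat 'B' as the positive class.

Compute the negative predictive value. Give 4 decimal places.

0.7143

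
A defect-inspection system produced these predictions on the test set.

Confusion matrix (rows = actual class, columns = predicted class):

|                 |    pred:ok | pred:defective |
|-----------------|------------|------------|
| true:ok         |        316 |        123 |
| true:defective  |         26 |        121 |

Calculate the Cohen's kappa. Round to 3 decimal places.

Observed agreement pₒ = trace/N = 437/586 = 0.7457
Expected agreement pₑ = Σ (rowᵢ·colᵢ)/N² = (439·342 + 147·244)/586² = 0.5417
κ = (pₒ − pₑ)/(1 − pₑ) = (0.7457 − 0.5417)/(1 − 0.5417) = 0.445

0.445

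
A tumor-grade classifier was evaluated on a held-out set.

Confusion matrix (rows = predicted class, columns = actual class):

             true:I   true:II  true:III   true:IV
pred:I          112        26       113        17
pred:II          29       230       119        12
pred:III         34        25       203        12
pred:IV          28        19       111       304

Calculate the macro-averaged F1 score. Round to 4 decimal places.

0.5977

Per-class F1 score (2·TP/(2·TP+FP+FN)):
  I: TP=112, FP=26+113+17=156, FN=29+34+28=91 → 224/471 = 0.47558
  II: TP=230, FP=29+119+12=160, FN=26+25+19=70 → 460/690 = 0.66667
  III: TP=203, FP=34+25+12=71, FN=113+119+111=343 → 406/820 = 0.49512
  IV: TP=304, FP=28+19+111=158, FN=17+12+12=41 → 608/807 = 0.75341
Macro-F1 score = mean = (0.47558 + 0.66667 + 0.49512 + 0.75341) / 4 = 0.5977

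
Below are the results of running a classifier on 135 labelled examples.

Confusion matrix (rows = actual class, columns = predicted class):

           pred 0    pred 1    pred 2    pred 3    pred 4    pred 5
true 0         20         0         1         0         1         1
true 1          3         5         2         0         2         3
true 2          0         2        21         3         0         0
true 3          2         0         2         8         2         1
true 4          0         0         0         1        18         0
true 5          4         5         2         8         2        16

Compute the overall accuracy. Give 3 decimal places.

0.652

Accuracy = trace / total = (20+5+21+8+18+16=88) / 135 = 88/135 = 0.652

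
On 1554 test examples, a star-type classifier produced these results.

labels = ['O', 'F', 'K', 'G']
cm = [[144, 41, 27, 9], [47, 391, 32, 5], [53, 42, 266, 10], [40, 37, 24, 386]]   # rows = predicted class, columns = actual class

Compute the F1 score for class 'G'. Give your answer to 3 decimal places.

0.861

Treat 'G' as positive and all other classes as negative.
F1 score = 2·TP/(2·TP+FP+FN).
G: TP=386, FP=40+37+24=101, FN=9+5+10=24 → 772/897 = 0.8606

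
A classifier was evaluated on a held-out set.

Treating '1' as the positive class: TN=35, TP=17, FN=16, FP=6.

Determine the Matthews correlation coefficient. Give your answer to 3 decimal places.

0.396

MCC = (TP·TN − FP·FN) / √((TP+FP)(TP+FN)(TN+FP)(TN+FN))
Numerator = 17·35 − 6·16 = 499
Denominator = √(23·33·41·51) = √1587069 = 1259.7893
MCC = 499 / 1259.7893 = 0.396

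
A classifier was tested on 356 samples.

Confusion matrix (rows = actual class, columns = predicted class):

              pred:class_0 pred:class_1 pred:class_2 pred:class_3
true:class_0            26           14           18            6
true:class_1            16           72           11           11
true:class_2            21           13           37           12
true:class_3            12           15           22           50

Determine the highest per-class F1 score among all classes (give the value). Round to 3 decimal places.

0.643

Per-class F1 score (2·TP/(2·TP+FP+FN)):
  class_0: TP=26, FP=16+21+12=49, FN=14+18+6=38 → 52/139 = 0.3741
  class_1: TP=72, FP=14+13+15=42, FN=16+11+11=38 → 144/224 = 0.6429
  class_2: TP=37, FP=18+11+22=51, FN=21+13+12=46 → 74/171 = 0.4327
  class_3: TP=50, FP=6+11+12=29, FN=12+15+22=49 → 100/178 = 0.5618
Highest is class 'class_1' with F1 score = 0.643.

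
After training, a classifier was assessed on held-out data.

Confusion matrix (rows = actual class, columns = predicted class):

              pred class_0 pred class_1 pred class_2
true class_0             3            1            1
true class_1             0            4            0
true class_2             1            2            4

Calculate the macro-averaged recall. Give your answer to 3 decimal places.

0.724

Per-class recall (TP/(TP+FN)):
  class_0: TP=3, FN=1+1=2 → 3/5 = 0.6000
  class_1: TP=4, FN=0+0=0 → 4/4 = 1.0000
  class_2: TP=4, FN=1+2=3 → 4/7 = 0.5714
Macro-recall = mean = (0.6000 + 1.0000 + 0.5714) / 3 = 0.724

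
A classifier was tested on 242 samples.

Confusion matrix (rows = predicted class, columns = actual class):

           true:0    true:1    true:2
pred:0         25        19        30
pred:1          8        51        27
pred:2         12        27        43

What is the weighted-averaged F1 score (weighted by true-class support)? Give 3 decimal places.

Per-class F1 score (2·TP/(2·TP+FP+FN)):
  0: TP=25, FP=19+30=49, FN=8+12=20 → 50/119 = 0.4202
  1: TP=51, FP=8+27=35, FN=19+27=46 → 102/183 = 0.5574
  2: TP=43, FP=12+27=39, FN=30+27=57 → 86/182 = 0.4725
Weighted-F1 score = Σ (supportᵢ/N)·F1 scoreᵢ with N=242: (45/242)·0.4202 + (97/242)·0.5574 + (100/242)·0.4725 = 0.497

0.497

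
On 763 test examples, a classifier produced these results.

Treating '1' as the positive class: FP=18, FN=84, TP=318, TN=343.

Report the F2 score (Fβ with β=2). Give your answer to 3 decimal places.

Fβ = (1+β²)·TP / ((1+β²)·TP + β²·FN + FP), with β²=4
= 5·318 / (5·318 + 4·84 + 18) = 0.818

0.818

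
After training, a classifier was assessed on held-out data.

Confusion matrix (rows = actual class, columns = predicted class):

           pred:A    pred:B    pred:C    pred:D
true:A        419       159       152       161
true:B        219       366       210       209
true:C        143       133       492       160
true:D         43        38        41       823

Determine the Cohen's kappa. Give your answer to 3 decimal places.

Observed agreement pₒ = trace/N = 2100/3768 = 0.5573
Expected agreement pₑ = Σ (rowᵢ·colᵢ)/N² = (891·824 + 1004·696 + 928·895 + 945·1353)/3768² = 0.2495
κ = (pₒ − pₑ)/(1 − pₑ) = (0.5573 − 0.2495)/(1 − 0.2495) = 0.410

0.410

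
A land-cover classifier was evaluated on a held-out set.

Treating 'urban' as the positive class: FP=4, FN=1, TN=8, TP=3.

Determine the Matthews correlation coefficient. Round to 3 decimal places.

0.364

MCC = (TP·TN − FP·FN) / √((TP+FP)(TP+FN)(TN+FP)(TN+FN))
Numerator = 3·8 − 4·1 = 20
Denominator = √(7·4·12·9) = √3024 = 54.9909
MCC = 20 / 54.9909 = 0.364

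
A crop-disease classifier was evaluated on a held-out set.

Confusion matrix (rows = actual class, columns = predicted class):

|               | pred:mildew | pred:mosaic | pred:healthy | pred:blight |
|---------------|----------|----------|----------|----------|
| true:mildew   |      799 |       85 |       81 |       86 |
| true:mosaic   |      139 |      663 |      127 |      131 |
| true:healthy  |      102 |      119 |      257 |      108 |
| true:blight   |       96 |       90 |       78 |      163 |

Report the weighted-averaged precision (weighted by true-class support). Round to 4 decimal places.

0.6061

Per-class precision (TP/(TP+FP)):
  mildew: TP=799, FP=139+102+96=337 → 799/1136 = 0.70335
  mosaic: TP=663, FP=85+119+90=294 → 663/957 = 0.69279
  healthy: TP=257, FP=81+127+78=286 → 257/543 = 0.47330
  blight: TP=163, FP=86+131+108=325 → 163/488 = 0.33402
Weighted-precision = Σ (supportᵢ/N)·precisionᵢ with N=3124: (1051/3124)·0.70335 + (1060/3124)·0.69279 + (586/3124)·0.47330 + (427/3124)·0.33402 = 0.6061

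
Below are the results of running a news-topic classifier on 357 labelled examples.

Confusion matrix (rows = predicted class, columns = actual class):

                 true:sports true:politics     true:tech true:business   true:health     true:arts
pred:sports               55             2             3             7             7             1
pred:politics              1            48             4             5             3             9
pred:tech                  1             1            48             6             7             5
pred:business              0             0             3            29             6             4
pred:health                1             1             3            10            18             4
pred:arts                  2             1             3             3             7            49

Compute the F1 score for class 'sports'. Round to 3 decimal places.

0.815

Treat 'sports' as positive and all other classes as negative.
F1 score = 2·TP/(2·TP+FP+FN).
sports: TP=55, FP=2+3+7+7+1=20, FN=1+1+0+1+2=5 → 110/135 = 0.8148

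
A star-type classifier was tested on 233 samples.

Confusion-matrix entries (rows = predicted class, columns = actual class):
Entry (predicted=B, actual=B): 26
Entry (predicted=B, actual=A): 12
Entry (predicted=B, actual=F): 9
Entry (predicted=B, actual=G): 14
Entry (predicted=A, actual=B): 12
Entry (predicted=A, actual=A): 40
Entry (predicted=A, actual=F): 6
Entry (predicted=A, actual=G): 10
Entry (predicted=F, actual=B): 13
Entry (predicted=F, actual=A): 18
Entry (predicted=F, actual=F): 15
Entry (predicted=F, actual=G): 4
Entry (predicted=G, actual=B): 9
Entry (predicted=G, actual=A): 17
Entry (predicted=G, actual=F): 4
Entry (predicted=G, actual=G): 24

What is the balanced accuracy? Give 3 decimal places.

Balanced accuracy = mean of per-class recall.
  B: recall = 26/60 = 0.4333
  A: recall = 40/87 = 0.4598
  F: recall = 15/34 = 0.4412
  G: recall = 24/52 = 0.4615
Mean = (0.4333 + 0.4598 + 0.4412 + 0.4615) / 4 = 0.449

0.449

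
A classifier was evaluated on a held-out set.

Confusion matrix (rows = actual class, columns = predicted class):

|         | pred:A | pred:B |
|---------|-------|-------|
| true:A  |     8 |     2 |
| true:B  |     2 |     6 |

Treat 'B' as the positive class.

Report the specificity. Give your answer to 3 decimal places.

Specificity = TN/(TN+FP) = 8/(8+2) = 0.800

0.800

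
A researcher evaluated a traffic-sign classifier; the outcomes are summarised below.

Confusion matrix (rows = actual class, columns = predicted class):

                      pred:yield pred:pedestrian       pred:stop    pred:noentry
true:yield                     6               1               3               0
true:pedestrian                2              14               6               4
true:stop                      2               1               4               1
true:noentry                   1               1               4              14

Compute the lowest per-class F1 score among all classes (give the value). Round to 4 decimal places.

Per-class F1 score (2·TP/(2·TP+FP+FN)):
  yield: TP=6, FP=2+2+1=5, FN=1+3+0=4 → 12/21 = 0.57143
  pedestrian: TP=14, FP=1+1+1=3, FN=2+6+4=12 → 28/43 = 0.65116
  stop: TP=4, FP=3+6+4=13, FN=2+1+1=4 → 8/25 = 0.32000
  noentry: TP=14, FP=0+4+1=5, FN=1+1+4=6 → 28/39 = 0.71795
Lowest is class 'stop' with F1 score = 0.3200.

0.3200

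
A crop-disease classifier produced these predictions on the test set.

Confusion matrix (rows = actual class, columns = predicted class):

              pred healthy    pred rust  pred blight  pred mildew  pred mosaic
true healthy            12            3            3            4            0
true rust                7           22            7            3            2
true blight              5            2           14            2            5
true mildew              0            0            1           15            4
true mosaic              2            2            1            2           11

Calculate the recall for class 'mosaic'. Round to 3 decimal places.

0.611

recall = TP/(TP+FN).
mosaic: TP=11, FN=2+2+1+2=7 → 11/18 = 0.6111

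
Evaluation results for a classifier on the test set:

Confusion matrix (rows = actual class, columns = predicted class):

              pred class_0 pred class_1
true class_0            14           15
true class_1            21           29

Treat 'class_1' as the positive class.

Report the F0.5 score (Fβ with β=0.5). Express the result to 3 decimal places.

Fβ = (1+β²)·TP / ((1+β²)·TP + β²·FN + FP), with β²=1/4
= 1.25·29 / (1.25·29 + 0.25·21 + 15) = 0.642

0.642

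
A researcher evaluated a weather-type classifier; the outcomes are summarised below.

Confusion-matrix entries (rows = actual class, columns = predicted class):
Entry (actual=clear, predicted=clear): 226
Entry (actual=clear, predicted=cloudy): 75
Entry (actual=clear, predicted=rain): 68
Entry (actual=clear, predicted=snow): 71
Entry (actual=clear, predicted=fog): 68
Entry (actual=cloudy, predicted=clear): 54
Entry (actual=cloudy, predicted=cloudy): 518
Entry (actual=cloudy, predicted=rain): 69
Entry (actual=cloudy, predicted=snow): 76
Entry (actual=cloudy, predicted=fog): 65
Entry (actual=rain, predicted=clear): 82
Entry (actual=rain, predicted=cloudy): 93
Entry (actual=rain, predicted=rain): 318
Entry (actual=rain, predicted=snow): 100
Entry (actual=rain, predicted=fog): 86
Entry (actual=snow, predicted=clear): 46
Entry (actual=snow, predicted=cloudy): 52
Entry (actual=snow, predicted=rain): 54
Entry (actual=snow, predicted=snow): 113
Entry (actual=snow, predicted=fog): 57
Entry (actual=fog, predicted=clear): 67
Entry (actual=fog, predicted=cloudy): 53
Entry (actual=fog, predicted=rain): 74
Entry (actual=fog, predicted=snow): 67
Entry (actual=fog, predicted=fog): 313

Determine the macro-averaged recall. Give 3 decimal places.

0.494

Per-class recall (TP/(TP+FN)):
  clear: TP=226, FN=75+68+71+68=282 → 226/508 = 0.4449
  cloudy: TP=518, FN=54+69+76+65=264 → 518/782 = 0.6624
  rain: TP=318, FN=82+93+100+86=361 → 318/679 = 0.4683
  snow: TP=113, FN=46+52+54+57=209 → 113/322 = 0.3509
  fog: TP=313, FN=67+53+74+67=261 → 313/574 = 0.5453
Macro-recall = mean = (0.4449 + 0.6624 + 0.4683 + 0.3509 + 0.5453) / 5 = 0.494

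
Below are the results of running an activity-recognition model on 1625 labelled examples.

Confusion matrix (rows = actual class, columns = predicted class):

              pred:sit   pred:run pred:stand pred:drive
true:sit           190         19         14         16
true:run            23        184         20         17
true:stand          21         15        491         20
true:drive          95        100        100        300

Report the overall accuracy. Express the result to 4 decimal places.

Accuracy = trace / total = (190+184+491+300=1165) / 1625 = 1165/1625 = 0.7169

0.7169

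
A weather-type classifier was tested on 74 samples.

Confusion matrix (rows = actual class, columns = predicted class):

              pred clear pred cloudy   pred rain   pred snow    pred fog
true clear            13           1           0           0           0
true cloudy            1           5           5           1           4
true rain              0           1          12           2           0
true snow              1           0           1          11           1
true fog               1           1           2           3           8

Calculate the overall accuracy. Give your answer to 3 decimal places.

0.662

Accuracy = trace / total = (13+5+12+11+8=49) / 74 = 49/74 = 0.662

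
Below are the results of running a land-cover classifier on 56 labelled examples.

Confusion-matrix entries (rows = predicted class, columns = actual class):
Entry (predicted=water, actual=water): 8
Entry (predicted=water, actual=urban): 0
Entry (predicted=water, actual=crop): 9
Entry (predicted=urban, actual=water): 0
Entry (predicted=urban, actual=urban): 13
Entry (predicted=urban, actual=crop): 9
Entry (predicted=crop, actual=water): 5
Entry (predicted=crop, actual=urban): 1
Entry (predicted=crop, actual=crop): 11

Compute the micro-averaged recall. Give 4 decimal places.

Micro-averaging pools counts across classes: ΣTP=32, ΣFP=24, ΣFN=24.
Micro-recall = TP/(TP+FN) on pooled counts = 0.5714 (equals overall accuracy in single-label multiclass).

0.5714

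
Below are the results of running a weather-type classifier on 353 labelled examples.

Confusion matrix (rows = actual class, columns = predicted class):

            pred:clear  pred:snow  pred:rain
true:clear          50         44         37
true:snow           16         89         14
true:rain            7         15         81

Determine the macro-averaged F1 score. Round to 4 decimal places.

0.6154

Per-class F1 score (2·TP/(2·TP+FP+FN)):
  clear: TP=50, FP=16+7=23, FN=44+37=81 → 100/204 = 0.49020
  snow: TP=89, FP=44+15=59, FN=16+14=30 → 178/267 = 0.66667
  rain: TP=81, FP=37+14=51, FN=7+15=22 → 162/235 = 0.68936
Macro-F1 score = mean = (0.49020 + 0.66667 + 0.68936) / 3 = 0.6154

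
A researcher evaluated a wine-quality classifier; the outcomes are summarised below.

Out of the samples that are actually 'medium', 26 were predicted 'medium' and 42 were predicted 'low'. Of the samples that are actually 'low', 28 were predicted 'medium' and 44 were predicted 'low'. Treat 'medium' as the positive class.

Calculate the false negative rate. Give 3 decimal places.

0.618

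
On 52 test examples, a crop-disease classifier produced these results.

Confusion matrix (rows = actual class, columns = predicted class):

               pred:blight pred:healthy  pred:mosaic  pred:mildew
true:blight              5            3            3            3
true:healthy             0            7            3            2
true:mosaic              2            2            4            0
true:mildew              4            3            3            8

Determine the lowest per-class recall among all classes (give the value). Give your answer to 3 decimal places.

0.357

Per-class recall (TP/(TP+FN)):
  blight: TP=5, FN=3+3+3=9 → 5/14 = 0.3571
  healthy: TP=7, FN=0+3+2=5 → 7/12 = 0.5833
  mosaic: TP=4, FN=2+2+0=4 → 4/8 = 0.5000
  mildew: TP=8, FN=4+3+3=10 → 8/18 = 0.4444
Lowest is class 'blight' with recall = 0.357.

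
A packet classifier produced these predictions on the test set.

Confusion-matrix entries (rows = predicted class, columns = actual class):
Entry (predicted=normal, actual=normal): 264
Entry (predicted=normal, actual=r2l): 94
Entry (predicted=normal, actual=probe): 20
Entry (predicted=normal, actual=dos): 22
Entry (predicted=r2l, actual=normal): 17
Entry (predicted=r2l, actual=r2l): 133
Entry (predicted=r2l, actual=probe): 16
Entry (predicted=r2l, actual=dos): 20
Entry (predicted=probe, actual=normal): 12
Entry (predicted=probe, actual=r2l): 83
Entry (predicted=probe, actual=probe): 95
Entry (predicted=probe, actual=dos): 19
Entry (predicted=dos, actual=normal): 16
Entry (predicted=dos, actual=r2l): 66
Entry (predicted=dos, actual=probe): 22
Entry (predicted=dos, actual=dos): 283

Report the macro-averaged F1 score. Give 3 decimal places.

0.629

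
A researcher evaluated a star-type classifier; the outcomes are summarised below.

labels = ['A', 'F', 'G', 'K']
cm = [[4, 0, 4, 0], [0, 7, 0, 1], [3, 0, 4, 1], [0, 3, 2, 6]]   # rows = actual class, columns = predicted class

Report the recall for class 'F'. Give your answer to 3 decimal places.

0.875

One-vs-rest for 'F': TP = diagonal; FP = other classes predicted 'F'; FN = 'F' predicted as other.
recall = TP/(TP+FN).
F: TP=7, FN=0+0+1=1 → 7/8 = 0.8750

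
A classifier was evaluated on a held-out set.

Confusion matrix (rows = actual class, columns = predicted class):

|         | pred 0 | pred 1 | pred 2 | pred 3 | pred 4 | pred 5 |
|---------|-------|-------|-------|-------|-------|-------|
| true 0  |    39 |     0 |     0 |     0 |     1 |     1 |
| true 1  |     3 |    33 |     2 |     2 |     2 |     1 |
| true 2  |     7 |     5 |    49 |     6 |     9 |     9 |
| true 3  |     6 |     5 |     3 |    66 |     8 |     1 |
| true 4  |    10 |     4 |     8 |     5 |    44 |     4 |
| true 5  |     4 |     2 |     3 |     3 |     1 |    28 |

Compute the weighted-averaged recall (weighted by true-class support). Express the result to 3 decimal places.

0.693

Per-class recall (TP/(TP+FN)):
  0: TP=39, FN=0+0+0+1+1=2 → 39/41 = 0.9512
  1: TP=33, FN=3+2+2+2+1=10 → 33/43 = 0.7674
  2: TP=49, FN=7+5+6+9+9=36 → 49/85 = 0.5765
  3: TP=66, FN=6+5+3+8+1=23 → 66/89 = 0.7416
  4: TP=44, FN=10+4+8+5+4=31 → 44/75 = 0.5867
  5: TP=28, FN=4+2+3+3+1=13 → 28/41 = 0.6829
Weighted-recall = Σ (supportᵢ/N)·recallᵢ with N=374: (41/374)·0.9512 + (43/374)·0.7674 + (85/374)·0.5765 + (89/374)·0.7416 + (75/374)·0.5867 + (41/374)·0.6829 = 0.693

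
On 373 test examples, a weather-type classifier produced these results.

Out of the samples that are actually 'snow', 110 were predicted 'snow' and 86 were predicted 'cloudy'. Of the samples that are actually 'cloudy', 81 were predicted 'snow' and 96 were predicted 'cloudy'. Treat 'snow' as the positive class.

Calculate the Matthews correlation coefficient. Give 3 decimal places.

MCC = (TP·TN − FP·FN) / √((TP+FP)(TP+FN)(TN+FP)(TN+FN))
Numerator = 110·96 − 81·86 = 3594
Denominator = √(191·196·177·182) = √1205963304 = 34726.9824
MCC = 3594 / 34726.9824 = 0.103

0.103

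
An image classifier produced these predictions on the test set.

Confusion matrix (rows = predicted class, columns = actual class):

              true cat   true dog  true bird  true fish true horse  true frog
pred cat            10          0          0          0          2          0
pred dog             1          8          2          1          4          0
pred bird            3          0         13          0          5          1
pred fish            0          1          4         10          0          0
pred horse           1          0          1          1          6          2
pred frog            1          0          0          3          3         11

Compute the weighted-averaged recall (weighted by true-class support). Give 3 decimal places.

0.617

Per-class recall (TP/(TP+FN)):
  cat: TP=10, FN=1+3+0+1+1=6 → 10/16 = 0.6250
  dog: TP=8, FN=0+0+1+0+0=1 → 8/9 = 0.8889
  bird: TP=13, FN=0+2+4+1+0=7 → 13/20 = 0.6500
  fish: TP=10, FN=0+1+0+1+3=5 → 10/15 = 0.6667
  horse: TP=6, FN=2+4+5+0+3=14 → 6/20 = 0.3000
  frog: TP=11, FN=0+0+1+0+2=3 → 11/14 = 0.7857
Weighted-recall = Σ (supportᵢ/N)·recallᵢ with N=94: (16/94)·0.6250 + (9/94)·0.8889 + (20/94)·0.6500 + (15/94)·0.6667 + (20/94)·0.3000 + (14/94)·0.7857 = 0.617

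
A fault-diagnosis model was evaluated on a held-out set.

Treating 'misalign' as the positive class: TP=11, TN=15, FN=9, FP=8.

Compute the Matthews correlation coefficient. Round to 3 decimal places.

0.203

MCC = (TP·TN − FP·FN) / √((TP+FP)(TP+FN)(TN+FP)(TN+FN))
Numerator = 11·15 − 8·9 = 93
Denominator = √(19·20·23·24) = √209760 = 457.9956
MCC = 93 / 457.9956 = 0.203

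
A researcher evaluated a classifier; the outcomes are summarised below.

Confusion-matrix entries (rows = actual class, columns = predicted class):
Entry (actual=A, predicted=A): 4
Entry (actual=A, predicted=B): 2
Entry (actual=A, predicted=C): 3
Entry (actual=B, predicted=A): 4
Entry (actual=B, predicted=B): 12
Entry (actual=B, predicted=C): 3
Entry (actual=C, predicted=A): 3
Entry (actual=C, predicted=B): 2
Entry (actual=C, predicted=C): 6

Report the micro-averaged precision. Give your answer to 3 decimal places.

0.564

Micro-averaging pools counts across classes: ΣTP=22, ΣFP=17, ΣFN=17.
Micro-precision = TP/(TP+FP) on pooled counts = 0.564 (equals overall accuracy in single-label multiclass).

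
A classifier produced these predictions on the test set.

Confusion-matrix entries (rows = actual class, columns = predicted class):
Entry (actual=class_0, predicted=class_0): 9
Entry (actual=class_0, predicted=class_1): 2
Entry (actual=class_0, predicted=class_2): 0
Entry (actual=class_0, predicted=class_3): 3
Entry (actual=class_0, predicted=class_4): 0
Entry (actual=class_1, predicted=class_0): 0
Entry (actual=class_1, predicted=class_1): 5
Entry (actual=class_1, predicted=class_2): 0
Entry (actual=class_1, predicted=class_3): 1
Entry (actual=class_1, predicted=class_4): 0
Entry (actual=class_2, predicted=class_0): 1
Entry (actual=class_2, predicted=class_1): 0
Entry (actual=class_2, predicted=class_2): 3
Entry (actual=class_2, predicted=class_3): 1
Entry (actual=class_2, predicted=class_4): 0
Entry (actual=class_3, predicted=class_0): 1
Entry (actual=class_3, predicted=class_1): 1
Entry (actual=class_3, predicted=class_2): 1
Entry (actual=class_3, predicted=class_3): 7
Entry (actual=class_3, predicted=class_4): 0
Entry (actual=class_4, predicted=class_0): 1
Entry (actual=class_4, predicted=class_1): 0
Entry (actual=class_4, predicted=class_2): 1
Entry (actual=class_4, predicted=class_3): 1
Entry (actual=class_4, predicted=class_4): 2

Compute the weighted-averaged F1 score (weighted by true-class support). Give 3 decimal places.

0.648

Per-class F1 score (2·TP/(2·TP+FP+FN)):
  class_0: TP=9, FP=0+1+1+1=3, FN=2+0+3+0=5 → 18/26 = 0.6923
  class_1: TP=5, FP=2+0+1+0=3, FN=0+0+1+0=1 → 10/14 = 0.7143
  class_2: TP=3, FP=0+0+1+1=2, FN=1+0+1+0=2 → 6/10 = 0.6000
  class_3: TP=7, FP=3+1+1+1=6, FN=1+1+1+0=3 → 14/23 = 0.6087
  class_4: TP=2, FP=0+0+0+0=0, FN=1+0+1+1=3 → 4/7 = 0.5714
Weighted-F1 score = Σ (supportᵢ/N)·F1 scoreᵢ with N=40: (14/40)·0.6923 + (6/40)·0.7143 + (5/40)·0.6000 + (10/40)·0.6087 + (5/40)·0.5714 = 0.648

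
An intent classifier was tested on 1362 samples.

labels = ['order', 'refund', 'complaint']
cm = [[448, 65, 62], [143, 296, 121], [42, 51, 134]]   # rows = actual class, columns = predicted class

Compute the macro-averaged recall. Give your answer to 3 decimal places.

Per-class recall (TP/(TP+FN)):
  order: TP=448, FN=65+62=127 → 448/575 = 0.7791
  refund: TP=296, FN=143+121=264 → 296/560 = 0.5286
  complaint: TP=134, FN=42+51=93 → 134/227 = 0.5903
Macro-recall = mean = (0.7791 + 0.5286 + 0.5903) / 3 = 0.633

0.633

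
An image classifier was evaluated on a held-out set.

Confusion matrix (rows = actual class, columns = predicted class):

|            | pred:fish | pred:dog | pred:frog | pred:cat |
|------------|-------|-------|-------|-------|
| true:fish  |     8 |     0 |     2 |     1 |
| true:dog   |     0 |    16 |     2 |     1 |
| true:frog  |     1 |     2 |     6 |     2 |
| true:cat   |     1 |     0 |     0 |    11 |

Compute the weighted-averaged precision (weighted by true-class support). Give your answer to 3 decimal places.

0.775

Per-class precision (TP/(TP+FP)):
  fish: TP=8, FP=0+1+1=2 → 8/10 = 0.8000
  dog: TP=16, FP=0+2+0=2 → 16/18 = 0.8889
  frog: TP=6, FP=2+2+0=4 → 6/10 = 0.6000
  cat: TP=11, FP=1+1+2=4 → 11/15 = 0.7333
Weighted-precision = Σ (supportᵢ/N)·precisionᵢ with N=53: (11/53)·0.8000 + (19/53)·0.8889 + (11/53)·0.6000 + (12/53)·0.7333 = 0.775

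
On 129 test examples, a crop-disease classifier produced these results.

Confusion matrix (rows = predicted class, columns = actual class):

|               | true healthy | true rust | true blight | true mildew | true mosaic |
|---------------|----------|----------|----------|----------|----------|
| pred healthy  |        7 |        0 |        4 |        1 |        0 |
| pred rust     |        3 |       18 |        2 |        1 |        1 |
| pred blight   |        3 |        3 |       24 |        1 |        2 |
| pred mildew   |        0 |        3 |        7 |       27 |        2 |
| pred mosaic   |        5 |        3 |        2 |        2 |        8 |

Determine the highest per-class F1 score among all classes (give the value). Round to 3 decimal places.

0.761

Per-class F1 score (2·TP/(2·TP+FP+FN)):
  healthy: TP=7, FP=0+4+1+0=5, FN=3+3+0+5=11 → 14/30 = 0.4667
  rust: TP=18, FP=3+2+1+1=7, FN=0+3+3+3=9 → 36/52 = 0.6923
  blight: TP=24, FP=3+3+1+2=9, FN=4+2+7+2=15 → 48/72 = 0.6667
  mildew: TP=27, FP=0+3+7+2=12, FN=1+1+1+2=5 → 54/71 = 0.7606
  mosaic: TP=8, FP=5+3+2+2=12, FN=0+1+2+2=5 → 16/33 = 0.4848
Highest is class 'mildew' with F1 score = 0.761.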